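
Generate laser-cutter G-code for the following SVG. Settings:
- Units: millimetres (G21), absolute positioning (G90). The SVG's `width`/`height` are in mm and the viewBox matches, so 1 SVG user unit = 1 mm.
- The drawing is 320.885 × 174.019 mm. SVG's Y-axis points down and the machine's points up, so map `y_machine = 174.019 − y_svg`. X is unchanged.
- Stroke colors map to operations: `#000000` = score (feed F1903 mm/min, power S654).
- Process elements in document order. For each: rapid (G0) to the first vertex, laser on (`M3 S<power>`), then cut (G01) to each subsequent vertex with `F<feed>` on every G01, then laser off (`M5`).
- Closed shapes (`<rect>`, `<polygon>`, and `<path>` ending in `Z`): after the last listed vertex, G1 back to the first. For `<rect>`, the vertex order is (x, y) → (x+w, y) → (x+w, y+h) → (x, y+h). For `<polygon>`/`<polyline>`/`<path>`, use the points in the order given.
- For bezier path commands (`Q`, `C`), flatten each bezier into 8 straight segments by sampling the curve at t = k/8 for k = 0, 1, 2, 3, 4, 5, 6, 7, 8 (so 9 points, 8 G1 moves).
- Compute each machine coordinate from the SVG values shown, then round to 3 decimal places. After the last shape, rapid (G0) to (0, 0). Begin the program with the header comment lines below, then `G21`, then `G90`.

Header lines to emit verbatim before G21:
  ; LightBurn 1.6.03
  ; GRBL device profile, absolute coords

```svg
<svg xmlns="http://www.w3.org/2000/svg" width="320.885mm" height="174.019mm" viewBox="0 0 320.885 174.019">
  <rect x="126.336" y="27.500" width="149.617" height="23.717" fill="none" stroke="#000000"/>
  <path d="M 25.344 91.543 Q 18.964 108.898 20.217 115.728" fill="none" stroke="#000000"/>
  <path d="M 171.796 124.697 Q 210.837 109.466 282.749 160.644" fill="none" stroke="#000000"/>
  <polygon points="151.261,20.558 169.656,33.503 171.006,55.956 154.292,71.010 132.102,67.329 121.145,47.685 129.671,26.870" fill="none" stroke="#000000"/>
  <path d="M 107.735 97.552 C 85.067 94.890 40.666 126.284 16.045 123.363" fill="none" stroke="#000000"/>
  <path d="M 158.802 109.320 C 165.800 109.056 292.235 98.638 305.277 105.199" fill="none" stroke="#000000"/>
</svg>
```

Since the viewBox matches the mm dimensions, user units are millimetres directly. The only transform is the Y-flip y_m = 174.019 − y_svg.

Shape 1 is a rectangle drawn with `<rect>`. Its stroke #000000 means score at S654, F1903. After flipping Y the toolpath is (126.336,146.519) → (275.953,146.519) → (275.953,122.802) → (126.336,122.802) → (126.336,146.519), returning to the start.

Shape 2 is a quadratic bezier drawn with `<path>`. Its stroke #000000 means score at S654, F1903. After flipping Y the toolpath is (25.344,82.476) → (23.868,78.302) → (22.631,74.456) → (21.632,70.940) → (20.872,67.752) → (20.351,64.894) → (20.068,62.364) → (20.023,60.163) → (20.217,58.291).

Shape 3 is a quadratic bezier drawn with `<path>`. Its stroke #000000 means score at S654, F1903. After flipping Y the toolpath is (171.796,49.322) → (182.070,52.092) → (193.371,52.787) → (205.699,51.406) → (219.055,47.951) → (233.437,42.420) → (248.847,34.813) → (265.285,25.132) → (282.749,13.375).

Shape 4 is a regular polygon drawn with `<polygon>`. Its stroke #000000 means score at S654, F1903. After flipping Y the toolpath is (151.261,153.461) → (169.656,140.516) → (171.006,118.063) → (154.292,103.009) → (132.102,106.690) → (121.145,126.334) → (129.671,147.149) → (151.261,153.461), returning to the start.

Shape 5 is a cubic bezier drawn with `<path>`. Its stroke #000000 means score at S654, F1903. After flipping Y the toolpath is (107.735,76.467) → (98.297,76.002) → (87.308,73.146) → (75.254,68.700) → (62.622,63.464) → (49.899,58.241) → (37.571,53.831) → (26.124,51.036) → (16.045,50.656).

Shape 6 is a cubic bezier drawn with `<path>`. Its stroke #000000 means score at S654, F1903. After flipping Y the toolpath is (158.802,64.699) → (166.570,65.221) → (182.807,66.377) → (204.784,67.849) → (229.773,69.319) → (255.045,70.469) → (277.872,70.981) → (295.526,70.537) → (305.277,68.820).

; LightBurn 1.6.03
; GRBL device profile, absolute coords
G21
G90
G0 X126.336 Y146.519
M3 S654
G01 X275.953 Y146.519 F1903
G01 X275.953 Y122.802 F1903
G01 X126.336 Y122.802 F1903
G01 X126.336 Y146.519 F1903
M5
G0 X25.344 Y82.476
M3 S654
G01 X23.868 Y78.302 F1903
G01 X22.631 Y74.456 F1903
G01 X21.632 Y70.940 F1903
G01 X20.872 Y67.752 F1903
G01 X20.351 Y64.894 F1903
G01 X20.068 Y62.364 F1903
G01 X20.023 Y60.163 F1903
G01 X20.217 Y58.291 F1903
M5
G0 X171.796 Y49.322
M3 S654
G01 X182.070 Y52.092 F1903
G01 X193.371 Y52.787 F1903
G01 X205.699 Y51.406 F1903
G01 X219.055 Y47.951 F1903
G01 X233.437 Y42.420 F1903
G01 X248.847 Y34.813 F1903
G01 X265.285 Y25.132 F1903
G01 X282.749 Y13.375 F1903
M5
G0 X151.261 Y153.461
M3 S654
G01 X169.656 Y140.516 F1903
G01 X171.006 Y118.063 F1903
G01 X154.292 Y103.009 F1903
G01 X132.102 Y106.690 F1903
G01 X121.145 Y126.334 F1903
G01 X129.671 Y147.149 F1903
G01 X151.261 Y153.461 F1903
M5
G0 X107.735 Y76.467
M3 S654
G01 X98.297 Y76.002 F1903
G01 X87.308 Y73.146 F1903
G01 X75.254 Y68.700 F1903
G01 X62.622 Y63.464 F1903
G01 X49.899 Y58.241 F1903
G01 X37.571 Y53.831 F1903
G01 X26.124 Y51.036 F1903
G01 X16.045 Y50.656 F1903
M5
G0 X158.802 Y64.699
M3 S654
G01 X166.570 Y65.221 F1903
G01 X182.807 Y66.377 F1903
G01 X204.784 Y67.849 F1903
G01 X229.773 Y69.319 F1903
G01 X255.045 Y70.469 F1903
G01 X277.872 Y70.981 F1903
G01 X295.526 Y70.537 F1903
G01 X305.277 Y68.820 F1903
M5
G0 X0.000 Y0.000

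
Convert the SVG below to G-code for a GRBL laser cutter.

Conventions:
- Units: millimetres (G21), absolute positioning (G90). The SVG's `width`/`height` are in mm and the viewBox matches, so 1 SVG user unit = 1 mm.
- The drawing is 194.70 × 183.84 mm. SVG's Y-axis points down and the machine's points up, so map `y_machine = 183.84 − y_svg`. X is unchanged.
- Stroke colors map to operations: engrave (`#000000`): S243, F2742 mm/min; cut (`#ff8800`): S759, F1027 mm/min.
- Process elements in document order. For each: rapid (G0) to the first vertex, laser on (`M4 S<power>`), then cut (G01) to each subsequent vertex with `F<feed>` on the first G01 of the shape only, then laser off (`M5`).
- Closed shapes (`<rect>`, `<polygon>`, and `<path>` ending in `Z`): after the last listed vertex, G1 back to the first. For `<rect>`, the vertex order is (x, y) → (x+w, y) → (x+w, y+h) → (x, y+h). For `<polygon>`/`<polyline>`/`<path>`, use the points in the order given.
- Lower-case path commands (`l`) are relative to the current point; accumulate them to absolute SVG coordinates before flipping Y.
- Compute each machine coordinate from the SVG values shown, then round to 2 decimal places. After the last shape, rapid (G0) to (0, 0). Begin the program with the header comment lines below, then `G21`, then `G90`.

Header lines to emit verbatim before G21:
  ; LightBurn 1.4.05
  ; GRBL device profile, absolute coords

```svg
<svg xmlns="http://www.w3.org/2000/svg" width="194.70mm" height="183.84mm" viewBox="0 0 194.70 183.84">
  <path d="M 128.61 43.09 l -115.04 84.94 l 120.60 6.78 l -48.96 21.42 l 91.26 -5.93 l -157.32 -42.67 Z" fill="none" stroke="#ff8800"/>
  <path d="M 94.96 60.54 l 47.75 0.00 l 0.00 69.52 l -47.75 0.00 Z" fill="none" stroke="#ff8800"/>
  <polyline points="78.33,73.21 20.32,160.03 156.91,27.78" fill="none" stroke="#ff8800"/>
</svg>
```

viewBox `0 0 194.70 183.84` with mm width/height → 1 unit = 1 mm. Flip: y_m = 183.84 − y_svg.

**Shape 1** — `<path>` closed polygon, stroke `#ff8800` → cut (S759, F1027). Machine vertices: (128.61,140.75) → (13.57,55.81) → (134.17,49.03) → (85.21,27.61) → (176.47,33.54) → (19.15,76.21) → (128.61,140.75). Closed: final G1 returns to the first vertex.

**Shape 2** — `<path>` rectangle, stroke `#ff8800` → cut (S759, F1027). Machine vertices: (94.96,123.30) → (142.71,123.30) → (142.71,53.78) → (94.96,53.78) → (94.96,123.30). Closed: final G1 returns to the first vertex.

**Shape 3** — `<polyline>` open polyline, stroke `#ff8800` → cut (S759, F1027). Machine vertices: (78.33,110.63) → (20.32,23.81) → (156.91,156.06). Open path.

; LightBurn 1.4.05
; GRBL device profile, absolute coords
G21
G90
G0 X128.61 Y140.75
M4 S759
G01 X13.57 Y55.81 F1027
G01 X134.17 Y49.03
G01 X85.21 Y27.61
G01 X176.47 Y33.54
G01 X19.15 Y76.21
G01 X128.61 Y140.75
M5
G0 X94.96 Y123.30
M4 S759
G01 X142.71 Y123.30 F1027
G01 X142.71 Y53.78
G01 X94.96 Y53.78
G01 X94.96 Y123.30
M5
G0 X78.33 Y110.63
M4 S759
G01 X20.32 Y23.81 F1027
G01 X156.91 Y156.06
M5
G0 X0.00 Y0.00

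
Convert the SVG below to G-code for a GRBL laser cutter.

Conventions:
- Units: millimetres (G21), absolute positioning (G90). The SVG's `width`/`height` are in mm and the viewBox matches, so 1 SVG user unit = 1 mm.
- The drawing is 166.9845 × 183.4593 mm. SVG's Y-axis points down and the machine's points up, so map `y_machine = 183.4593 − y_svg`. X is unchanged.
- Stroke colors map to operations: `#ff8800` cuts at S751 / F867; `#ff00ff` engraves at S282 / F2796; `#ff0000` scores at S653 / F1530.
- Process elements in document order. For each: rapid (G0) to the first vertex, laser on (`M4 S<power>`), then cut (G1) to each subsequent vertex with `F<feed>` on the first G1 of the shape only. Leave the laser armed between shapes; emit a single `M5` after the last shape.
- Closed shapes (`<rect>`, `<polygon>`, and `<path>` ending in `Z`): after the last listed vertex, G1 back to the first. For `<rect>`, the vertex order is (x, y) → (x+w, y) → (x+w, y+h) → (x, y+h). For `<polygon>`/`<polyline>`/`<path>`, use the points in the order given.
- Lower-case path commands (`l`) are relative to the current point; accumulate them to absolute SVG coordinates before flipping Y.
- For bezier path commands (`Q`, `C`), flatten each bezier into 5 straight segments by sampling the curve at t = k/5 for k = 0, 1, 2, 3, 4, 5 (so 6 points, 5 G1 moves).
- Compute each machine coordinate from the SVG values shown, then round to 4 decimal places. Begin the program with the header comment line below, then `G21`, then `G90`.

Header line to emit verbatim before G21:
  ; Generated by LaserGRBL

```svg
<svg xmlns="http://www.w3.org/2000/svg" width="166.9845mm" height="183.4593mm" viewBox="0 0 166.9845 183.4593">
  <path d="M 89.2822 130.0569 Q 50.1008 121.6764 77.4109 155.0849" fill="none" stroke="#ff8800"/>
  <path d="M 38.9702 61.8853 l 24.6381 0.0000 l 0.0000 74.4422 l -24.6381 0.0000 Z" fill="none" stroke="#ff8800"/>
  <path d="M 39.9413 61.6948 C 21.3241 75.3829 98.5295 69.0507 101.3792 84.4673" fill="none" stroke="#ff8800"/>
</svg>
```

; Generated by LaserGRBL
G21
G90
G0 X89.2822 Y53.4024
M4 S751
G1 X76.2693 Y55.0830 F867
G1 X68.5757 Y53.4206
G1 X66.2015 Y48.4150
G1 X69.1465 Y40.0662
G1 X77.4109 Y28.3744
G0 X38.9702 Y121.5740
M4 S751
G1 X63.6083 Y121.5740 F867
G1 X63.6083 Y47.1318
G1 X38.9702 Y47.1318
G1 X38.9702 Y121.5740
G0 X39.9413 Y121.7645
M4 S751
G1 X38.9083 Y115.6199 F867
G1 X52.7041 Y112.2753
G1 X73.1602 Y109.7257
G1 X92.1081 Y105.9663
G1 X101.3792 Y98.9920
M5

viewBox `0 0 166.9845 183.4593` with mm width/height → 1 unit = 1 mm. Flip: y_m = 183.4593 − y_svg.

**Shape 1** — `<path>` quadratic bezier, stroke `#ff8800` → cut (S751, F867). Control points (SVG): P0=(89.2822,130.0569), P1=(50.1008,121.6764), P2=(77.4109,155.0849); sampled at t=k/5. Machine vertices: (89.2822,53.4024) → (76.2693,55.0830) → (68.5757,53.4206) → (66.2015,48.4150) → (69.1465,40.0662) → (77.4109,28.3744). Open path.

**Shape 2** — `<path>` rectangle, stroke `#ff8800` → cut (S751, F867). Machine vertices: (38.9702,121.5740) → (63.6083,121.5740) → (63.6083,47.1318) → (38.9702,47.1318) → (38.9702,121.5740). Closed: final G1 returns to the first vertex.

**Shape 3** — `<path>` cubic bezier, stroke `#ff8800` → cut (S751, F867). Control points (SVG): P0=(39.9413,61.6948), P1=(21.3241,75.3829), P2=(98.5295,69.0507), P3=(101.3792,84.4673); sampled at t=k/5. Machine vertices: (39.9413,121.7645) → (38.9083,115.6199) → (52.7041,112.2753) → (73.1602,109.7257) → (92.1081,105.9663) → (101.3792,98.9920). Open path.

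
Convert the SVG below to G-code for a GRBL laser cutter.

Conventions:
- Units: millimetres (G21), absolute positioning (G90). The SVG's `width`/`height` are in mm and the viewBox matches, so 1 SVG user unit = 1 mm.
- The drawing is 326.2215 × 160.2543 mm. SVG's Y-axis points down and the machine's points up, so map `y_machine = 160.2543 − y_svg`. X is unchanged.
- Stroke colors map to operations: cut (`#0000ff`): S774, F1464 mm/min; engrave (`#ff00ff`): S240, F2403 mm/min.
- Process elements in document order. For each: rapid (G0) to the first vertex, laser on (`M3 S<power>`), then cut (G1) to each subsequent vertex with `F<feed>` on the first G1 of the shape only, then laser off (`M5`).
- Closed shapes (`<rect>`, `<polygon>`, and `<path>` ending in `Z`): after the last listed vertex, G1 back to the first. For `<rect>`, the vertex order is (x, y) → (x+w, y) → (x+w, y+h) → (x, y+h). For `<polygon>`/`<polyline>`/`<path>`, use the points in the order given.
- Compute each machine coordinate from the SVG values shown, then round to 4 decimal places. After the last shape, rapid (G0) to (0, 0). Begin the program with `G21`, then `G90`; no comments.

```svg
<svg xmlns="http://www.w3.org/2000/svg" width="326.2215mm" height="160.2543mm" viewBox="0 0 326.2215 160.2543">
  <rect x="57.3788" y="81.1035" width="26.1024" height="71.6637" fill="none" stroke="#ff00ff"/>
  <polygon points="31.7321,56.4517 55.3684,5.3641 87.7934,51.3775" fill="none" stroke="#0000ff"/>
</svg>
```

G21
G90
G0 X57.3788 Y79.1508
M3 S240
G1 X83.4812 Y79.1508 F2403
G1 X83.4812 Y7.4871
G1 X57.3788 Y7.4871
G1 X57.3788 Y79.1508
M5
G0 X31.7321 Y103.8026
M3 S774
G1 X55.3684 Y154.8902 F1464
G1 X87.7934 Y108.8768
G1 X31.7321 Y103.8026
M5
G0 X0.0000 Y0.0000

1 u = 1 mm; y_m = 160.2543 − y.

[1] `<rect>` rectangle, #ff00ff→engrave S240 F2403: (57.3788,79.1508) → (83.4812,79.1508) → (83.4812,7.4871) → (57.3788,7.4871) → (57.3788,79.1508) (closed)

[2] `<polygon>` regular polygon, #0000ff→cut S774 F1464: (31.7321,103.8026) → (55.3684,154.8902) → (87.7934,108.8768) → (31.7321,103.8026) (closed)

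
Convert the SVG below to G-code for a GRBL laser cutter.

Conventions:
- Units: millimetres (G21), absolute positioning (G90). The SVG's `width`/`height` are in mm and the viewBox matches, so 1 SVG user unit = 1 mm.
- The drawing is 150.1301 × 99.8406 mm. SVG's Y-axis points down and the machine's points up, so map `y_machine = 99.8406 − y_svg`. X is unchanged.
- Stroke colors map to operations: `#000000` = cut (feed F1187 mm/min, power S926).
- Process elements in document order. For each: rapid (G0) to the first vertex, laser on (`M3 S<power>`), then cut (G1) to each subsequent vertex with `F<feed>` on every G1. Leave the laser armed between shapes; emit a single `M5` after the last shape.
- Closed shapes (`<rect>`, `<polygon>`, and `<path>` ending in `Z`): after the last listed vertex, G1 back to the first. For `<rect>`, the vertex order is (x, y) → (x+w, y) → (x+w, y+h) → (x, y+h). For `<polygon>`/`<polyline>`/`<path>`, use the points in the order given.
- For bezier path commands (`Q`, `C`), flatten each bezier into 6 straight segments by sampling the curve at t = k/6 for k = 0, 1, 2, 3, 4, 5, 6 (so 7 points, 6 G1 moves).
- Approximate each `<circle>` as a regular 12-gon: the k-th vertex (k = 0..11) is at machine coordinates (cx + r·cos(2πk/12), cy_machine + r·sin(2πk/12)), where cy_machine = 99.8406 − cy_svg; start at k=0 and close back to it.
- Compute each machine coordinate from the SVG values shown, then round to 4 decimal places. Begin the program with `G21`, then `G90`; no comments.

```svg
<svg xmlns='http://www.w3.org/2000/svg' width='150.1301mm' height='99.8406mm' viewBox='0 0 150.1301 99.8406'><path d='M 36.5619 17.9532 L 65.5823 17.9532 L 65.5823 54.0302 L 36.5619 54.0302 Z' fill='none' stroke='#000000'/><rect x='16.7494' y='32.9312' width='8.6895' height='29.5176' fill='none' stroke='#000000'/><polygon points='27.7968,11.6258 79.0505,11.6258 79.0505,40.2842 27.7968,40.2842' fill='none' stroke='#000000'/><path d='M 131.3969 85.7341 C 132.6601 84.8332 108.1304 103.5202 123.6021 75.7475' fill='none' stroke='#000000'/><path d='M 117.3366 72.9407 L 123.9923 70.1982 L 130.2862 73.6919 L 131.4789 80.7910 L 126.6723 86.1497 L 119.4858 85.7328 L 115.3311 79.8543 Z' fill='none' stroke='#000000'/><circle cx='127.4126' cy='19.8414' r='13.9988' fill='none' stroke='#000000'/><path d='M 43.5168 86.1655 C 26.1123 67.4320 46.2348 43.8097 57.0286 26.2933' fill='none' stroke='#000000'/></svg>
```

G21
G90
G0 X36.5619 Y81.8874
M3 S926
G1 X65.5823 Y81.8874 F1187
G1 X65.5823 Y45.8104 F1187
G1 X36.5619 Y45.8104 F1187
G1 X36.5619 Y81.8874 F1187
G0 X16.7494 Y66.9094
M3 S926
G1 X25.4389 Y66.9094 F1187
G1 X25.4389 Y37.3918 F1187
G1 X16.7494 Y37.3918 F1187
G1 X16.7494 Y66.9094 F1187
G0 X27.7968 Y88.2148
M3 S926
G1 X79.0505 Y88.2148 F1187
G1 X79.0505 Y59.5564 F1187
G1 X27.7968 Y59.5564 F1187
G1 X27.7968 Y88.2148 F1187
G0 X131.3969 Y14.1065
M3 S926
G1 X130.1837 Y13.2304 F1187
G1 X126.4993 Y10.9243 F1187
G1 X122.1713 Y9.0229 F1187
G1 X119.0274 Y9.3608 F1187
G1 X118.8951 Y13.7726 F1187
G1 X123.6021 Y24.0931 F1187
G0 X117.3366 Y26.8999
M3 S926
G1 X123.9923 Y29.6424 F1187
G1 X130.2862 Y26.1487 F1187
G1 X131.4789 Y19.0496 F1187
G1 X126.6723 Y13.6909 F1187
G1 X119.4858 Y14.1078 F1187
G1 X115.3311 Y19.9863 F1187
G1 X117.3366 Y26.8999 F1187
G0 X141.4114 Y79.9992
M3 S926
G1 X139.5359 Y86.9986 F1187
G1 X134.4120 Y92.1225 F1187
G1 X127.4126 Y93.9980 F1187
G1 X120.4132 Y92.1225 F1187
G1 X115.2893 Y86.9986 F1187
G1 X113.4138 Y79.9992 F1187
G1 X115.2893 Y72.9998 F1187
G1 X120.4132 Y67.8759 F1187
G1 X127.4126 Y66.0004 F1187
G1 X134.4120 Y67.8759 F1187
G1 X139.5359 Y72.9998 F1187
G1 X141.4114 Y79.9992 F1187
G0 X43.5168 Y13.6751
M3 S926
G1 X37.7249 Y23.3983 F1187
G1 X36.8859 Y33.6310 F1187
G1 X39.6983 Y44.0676 F1187
G1 X44.8606 Y54.4028 F1187
G1 X51.0712 Y64.3312 F1187
G1 X57.0286 Y73.5473 F1187
M5

viewBox `0 0 150.1301 99.8406` with mm width/height → 1 unit = 1 mm. Flip: y_m = 99.8406 − y_svg.

**Shape 1** — `<path>` rectangle, stroke `#000000` → cut (S926, F1187). Machine vertices: (36.5619,81.8874) → (65.5823,81.8874) → (65.5823,45.8104) → (36.5619,45.8104) → (36.5619,81.8874). Closed: final G1 returns to the first vertex.

**Shape 2** — `<rect>` rectangle, stroke `#000000` → cut (S926, F1187). Machine vertices: (16.7494,66.9094) → (25.4389,66.9094) → (25.4389,37.3918) → (16.7494,37.3918) → (16.7494,66.9094). Closed: final G1 returns to the first vertex.

**Shape 3** — `<polygon>` rectangle, stroke `#000000` → cut (S926, F1187). Machine vertices: (27.7968,88.2148) → (79.0505,88.2148) → (79.0505,59.5564) → (27.7968,59.5564) → (27.7968,88.2148). Closed: final G1 returns to the first vertex.

**Shape 4** — `<path>` cubic bezier, stroke `#000000` → cut (S926, F1187). Control points (SVG): P0=(131.3969,85.7341), P1=(132.6601,84.8332), P2=(108.1304,103.5202), P3=(123.6021,75.7475); sampled at t=k/6. Machine vertices: (131.3969,14.1065) → (130.1837,13.2304) → (126.4993,10.9243) → (122.1713,9.0229) → (119.0274,9.3608) → (118.8951,13.7726) → (123.6021,24.0931). Open path.

**Shape 5** — `<path>` regular polygon, stroke `#000000` → cut (S926, F1187). Machine vertices: (117.3366,26.8999) → (123.9923,29.6424) → (130.2862,26.1487) → (131.4789,19.0496) → (126.6723,13.6909) → (119.4858,14.1078) → (115.3311,19.9863) → (117.3366,26.8999). Closed: final G1 returns to the first vertex.

**Shape 6** — `<circle>` circle, stroke `#000000` → cut (S926, F1187). Machine vertices: (141.4114,79.9992) → (139.5359,86.9986) → (134.4120,92.1225) → (127.4126,93.9980) → (120.4132,92.1225) → (115.2893,86.9986) → (113.4138,79.9992) → (115.2893,72.9998) → (120.4132,67.8759) → (127.4126,66.0004) → (134.4120,67.8759) → (139.5359,72.9998) → (141.4114,79.9992). Closed: final G1 returns to the first vertex.

**Shape 7** — `<path>` cubic bezier, stroke `#000000` → cut (S926, F1187). Control points (SVG): P0=(43.5168,86.1655), P1=(26.1123,67.4320), P2=(46.2348,43.8097), P3=(57.0286,26.2933); sampled at t=k/6. Machine vertices: (43.5168,13.6751) → (37.7249,23.3983) → (36.8859,33.6310) → (39.6983,44.0676) → (44.8606,54.4028) → (51.0712,64.3312) → (57.0286,73.5473). Open path.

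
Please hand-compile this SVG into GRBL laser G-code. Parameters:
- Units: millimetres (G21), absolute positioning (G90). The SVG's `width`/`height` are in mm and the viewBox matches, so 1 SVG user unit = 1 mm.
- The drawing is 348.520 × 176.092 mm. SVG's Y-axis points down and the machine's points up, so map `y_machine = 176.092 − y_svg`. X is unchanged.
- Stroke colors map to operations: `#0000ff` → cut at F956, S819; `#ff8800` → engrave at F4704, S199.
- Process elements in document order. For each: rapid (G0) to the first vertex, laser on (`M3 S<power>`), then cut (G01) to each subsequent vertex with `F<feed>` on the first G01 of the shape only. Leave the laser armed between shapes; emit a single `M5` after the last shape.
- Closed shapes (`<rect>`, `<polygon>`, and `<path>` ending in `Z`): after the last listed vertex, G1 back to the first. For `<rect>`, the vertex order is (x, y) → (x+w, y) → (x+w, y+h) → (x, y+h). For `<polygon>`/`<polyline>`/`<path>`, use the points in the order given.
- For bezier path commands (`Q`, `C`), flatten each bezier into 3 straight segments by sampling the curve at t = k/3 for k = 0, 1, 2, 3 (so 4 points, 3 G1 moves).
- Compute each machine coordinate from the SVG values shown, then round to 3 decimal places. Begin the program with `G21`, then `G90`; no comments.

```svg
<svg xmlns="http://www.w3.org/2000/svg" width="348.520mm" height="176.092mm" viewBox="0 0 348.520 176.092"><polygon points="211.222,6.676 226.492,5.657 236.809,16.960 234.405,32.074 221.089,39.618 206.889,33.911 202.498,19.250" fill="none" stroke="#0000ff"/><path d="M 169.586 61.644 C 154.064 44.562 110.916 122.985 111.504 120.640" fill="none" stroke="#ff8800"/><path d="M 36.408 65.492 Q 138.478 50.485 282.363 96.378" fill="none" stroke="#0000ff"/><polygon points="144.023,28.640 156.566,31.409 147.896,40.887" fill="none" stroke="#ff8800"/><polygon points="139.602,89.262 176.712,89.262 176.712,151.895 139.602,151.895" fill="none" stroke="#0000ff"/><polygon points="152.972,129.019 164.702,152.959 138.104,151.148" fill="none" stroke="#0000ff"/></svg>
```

viewBox `0 0 348.520 176.092` with mm width/height → 1 unit = 1 mm. Flip: y_m = 176.092 − y_svg.

**Shape 1** — `<polygon>` regular polygon, stroke `#0000ff` → cut (S819, F956). Machine vertices: (211.222,169.416) → (226.492,170.435) → (236.809,159.132) → (234.405,144.018) → (221.089,136.474) → (206.889,142.181) → (202.498,156.842) → (211.222,169.416). Closed: final G1 returns to the first vertex.

**Shape 2** — `<path>` cubic bezier, stroke `#ff8800` → engrave (S199, F4704). Control points (SVG): P0=(169.586,61.644), P1=(154.064,44.562), P2=(110.916,122.985), P3=(111.504,120.640); sampled at t=k/3. Machine vertices: (169.586,114.448) → (147.498,106.224) → (122.852,73.501) → (111.504,55.452). Open path.

**Shape 3** — `<path>` quadratic bezier, stroke `#0000ff` → cut (S819, F956). Control points (SVG): P0=(36.408,65.492), P1=(138.478,50.485), P2=(282.363,96.378); sampled at t=k/3. Machine vertices: (36.408,110.600) → (109.101,113.838) → (191.086,103.543) → (282.363,79.714). Open path.

**Shape 4** — `<polygon>` regular polygon, stroke `#ff8800` → engrave (S199, F4704). Machine vertices: (144.023,147.452) → (156.566,144.683) → (147.896,135.205) → (144.023,147.452). Closed: final G1 returns to the first vertex.

**Shape 5** — `<polygon>` rectangle, stroke `#0000ff` → cut (S819, F956). Machine vertices: (139.602,86.830) → (176.712,86.830) → (176.712,24.197) → (139.602,24.197) → (139.602,86.830). Closed: final G1 returns to the first vertex.

**Shape 6** — `<polygon>` regular polygon, stroke `#0000ff` → cut (S819, F956). Machine vertices: (152.972,47.073) → (164.702,23.133) → (138.104,24.944) → (152.972,47.073). Closed: final G1 returns to the first vertex.

G21
G90
G0 X211.222 Y169.416
M3 S819
G01 X226.492 Y170.435 F956
G01 X236.809 Y159.132
G01 X234.405 Y144.018
G01 X221.089 Y136.474
G01 X206.889 Y142.181
G01 X202.498 Y156.842
G01 X211.222 Y169.416
G0 X169.586 Y114.448
M3 S199
G01 X147.498 Y106.224 F4704
G01 X122.852 Y73.501
G01 X111.504 Y55.452
G0 X36.408 Y110.600
M3 S819
G01 X109.101 Y113.838 F956
G01 X191.086 Y103.543
G01 X282.363 Y79.714
G0 X144.023 Y147.452
M3 S199
G01 X156.566 Y144.683 F4704
G01 X147.896 Y135.205
G01 X144.023 Y147.452
G0 X139.602 Y86.830
M3 S819
G01 X176.712 Y86.830 F956
G01 X176.712 Y24.197
G01 X139.602 Y24.197
G01 X139.602 Y86.830
G0 X152.972 Y47.073
M3 S819
G01 X164.702 Y23.133 F956
G01 X138.104 Y24.944
G01 X152.972 Y47.073
M5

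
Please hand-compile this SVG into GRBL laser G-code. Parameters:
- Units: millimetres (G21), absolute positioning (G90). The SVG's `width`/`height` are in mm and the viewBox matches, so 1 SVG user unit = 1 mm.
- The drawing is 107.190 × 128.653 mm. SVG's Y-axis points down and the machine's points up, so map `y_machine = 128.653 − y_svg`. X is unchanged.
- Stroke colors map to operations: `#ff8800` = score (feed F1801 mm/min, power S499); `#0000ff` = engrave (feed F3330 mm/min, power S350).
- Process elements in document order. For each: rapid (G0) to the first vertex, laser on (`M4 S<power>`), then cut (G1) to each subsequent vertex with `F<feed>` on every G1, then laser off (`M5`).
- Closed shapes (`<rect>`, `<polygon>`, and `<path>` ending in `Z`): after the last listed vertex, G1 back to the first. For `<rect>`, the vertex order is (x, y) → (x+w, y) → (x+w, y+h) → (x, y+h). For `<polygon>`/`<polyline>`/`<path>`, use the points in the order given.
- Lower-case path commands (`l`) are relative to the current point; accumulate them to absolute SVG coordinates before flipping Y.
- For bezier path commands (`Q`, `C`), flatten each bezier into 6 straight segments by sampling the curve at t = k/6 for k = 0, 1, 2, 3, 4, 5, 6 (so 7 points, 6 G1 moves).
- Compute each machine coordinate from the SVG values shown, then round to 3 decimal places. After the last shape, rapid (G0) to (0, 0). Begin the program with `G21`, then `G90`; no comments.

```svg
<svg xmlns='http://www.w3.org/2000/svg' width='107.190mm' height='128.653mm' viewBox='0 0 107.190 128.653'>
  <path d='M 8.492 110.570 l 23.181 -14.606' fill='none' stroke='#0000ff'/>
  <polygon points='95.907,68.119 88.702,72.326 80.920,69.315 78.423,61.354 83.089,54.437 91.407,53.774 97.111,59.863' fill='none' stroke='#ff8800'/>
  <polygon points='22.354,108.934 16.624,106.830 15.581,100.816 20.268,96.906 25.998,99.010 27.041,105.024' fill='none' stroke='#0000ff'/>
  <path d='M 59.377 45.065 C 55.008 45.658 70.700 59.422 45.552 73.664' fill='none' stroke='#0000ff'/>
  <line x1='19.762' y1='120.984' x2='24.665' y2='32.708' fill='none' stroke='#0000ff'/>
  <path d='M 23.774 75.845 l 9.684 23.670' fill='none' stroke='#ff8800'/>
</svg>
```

Since the viewBox matches the mm dimensions, user units are millimetres directly. The only transform is the Y-flip y_m = 128.653 − y_svg.

Shape 1 is a line segment drawn with `<path>`. Its stroke #0000ff means engrave at S350, F3330. After flipping Y the toolpath is (8.492,18.083) → (31.673,32.689).

Shape 2 is a regular polygon drawn with `<polygon>`. Its stroke #ff8800 means score at S499, F1801. After flipping Y the toolpath is (95.907,60.534) → (88.702,56.327) → (80.920,59.338) → (78.423,67.299) → (83.089,74.216) → (91.407,74.879) → (97.111,68.790) → (95.907,60.534), returning to the start.

Shape 3 is a regular polygon drawn with `<polygon>`. Its stroke #0000ff means engrave at S350, F3330. After flipping Y the toolpath is (22.354,19.719) → (16.624,21.823) → (15.581,27.837) → (20.268,31.747) → (25.998,29.643) → (27.041,23.629) → (22.354,19.719), returning to the start.

Shape 4 is a cubic bezier drawn with `<path>`. Its stroke #0000ff means engrave at S350, F3330. After flipping Y the toolpath is (59.377,83.588) → (58.582,82.253) → (59.439,79.075) → (60.257,74.407) → (59.342,68.602) → (55.005,62.011) → (45.552,54.989).

Shape 5 is a line segment drawn with `<line>`. Its stroke #0000ff means engrave at S350, F3330. After flipping Y the toolpath is (19.762,7.669) → (24.665,95.945).

Shape 6 is a line segment drawn with `<path>`. Its stroke #ff8800 means score at S499, F1801. After flipping Y the toolpath is (23.774,52.808) → (33.458,29.138).

G21
G90
G0 X8.492 Y18.083
M4 S350
G1 X31.673 Y32.689 F3330
M5
G0 X95.907 Y60.534
M4 S499
G1 X88.702 Y56.327 F1801
G1 X80.920 Y59.338 F1801
G1 X78.423 Y67.299 F1801
G1 X83.089 Y74.216 F1801
G1 X91.407 Y74.879 F1801
G1 X97.111 Y68.790 F1801
G1 X95.907 Y60.534 F1801
M5
G0 X22.354 Y19.719
M4 S350
G1 X16.624 Y21.823 F3330
G1 X15.581 Y27.837 F3330
G1 X20.268 Y31.747 F3330
G1 X25.998 Y29.643 F3330
G1 X27.041 Y23.629 F3330
G1 X22.354 Y19.719 F3330
M5
G0 X59.377 Y83.588
M4 S350
G1 X58.582 Y82.253 F3330
G1 X59.439 Y79.075 F3330
G1 X60.257 Y74.407 F3330
G1 X59.342 Y68.602 F3330
G1 X55.005 Y62.011 F3330
G1 X45.552 Y54.989 F3330
M5
G0 X19.762 Y7.669
M4 S350
G1 X24.665 Y95.945 F3330
M5
G0 X23.774 Y52.808
M4 S499
G1 X33.458 Y29.138 F1801
M5
G0 X0.000 Y0.000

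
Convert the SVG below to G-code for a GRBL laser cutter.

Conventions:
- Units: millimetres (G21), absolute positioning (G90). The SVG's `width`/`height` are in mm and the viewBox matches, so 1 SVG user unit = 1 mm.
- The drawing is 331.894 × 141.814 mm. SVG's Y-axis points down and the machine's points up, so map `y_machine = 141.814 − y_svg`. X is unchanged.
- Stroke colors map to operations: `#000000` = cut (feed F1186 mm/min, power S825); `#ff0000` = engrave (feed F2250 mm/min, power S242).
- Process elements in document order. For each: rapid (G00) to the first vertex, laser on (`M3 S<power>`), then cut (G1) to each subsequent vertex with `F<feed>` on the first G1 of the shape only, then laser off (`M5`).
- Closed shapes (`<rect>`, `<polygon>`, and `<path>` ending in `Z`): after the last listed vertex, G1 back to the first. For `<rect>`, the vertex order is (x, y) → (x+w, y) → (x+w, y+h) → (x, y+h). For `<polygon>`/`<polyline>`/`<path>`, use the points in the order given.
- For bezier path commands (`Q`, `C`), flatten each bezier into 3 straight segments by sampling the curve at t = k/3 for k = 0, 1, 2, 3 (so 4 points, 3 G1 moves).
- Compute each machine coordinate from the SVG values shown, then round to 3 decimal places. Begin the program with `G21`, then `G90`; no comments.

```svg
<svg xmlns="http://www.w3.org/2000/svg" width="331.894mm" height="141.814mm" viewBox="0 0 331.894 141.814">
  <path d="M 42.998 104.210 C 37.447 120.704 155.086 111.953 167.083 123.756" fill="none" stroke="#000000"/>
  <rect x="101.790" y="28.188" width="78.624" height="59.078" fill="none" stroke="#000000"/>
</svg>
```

G21
G90
G00 X42.998 Y37.604
M3 S825
G1 X70.035 Y27.829 F1186
G1 X128.347 Y24.706
G1 X167.083 Y18.058
M5
G00 X101.790 Y113.626
M3 S825
G1 X180.414 Y113.626 F1186
G1 X180.414 Y54.548
G1 X101.790 Y54.548
G1 X101.790 Y113.626
M5

Since the viewBox matches the mm dimensions, user units are millimetres directly. The only transform is the Y-flip y_m = 141.814 − y_svg.

Shape 1 is a cubic bezier drawn with `<path>`. Its stroke #000000 means cut at S825, F1186. After flipping Y the toolpath is (42.998,37.604) → (70.035,27.829) → (128.347,24.706) → (167.083,18.058).

Shape 2 is a rectangle drawn with `<rect>`. Its stroke #000000 means cut at S825, F1186. After flipping Y the toolpath is (101.790,113.626) → (180.414,113.626) → (180.414,54.548) → (101.790,54.548) → (101.790,113.626), returning to the start.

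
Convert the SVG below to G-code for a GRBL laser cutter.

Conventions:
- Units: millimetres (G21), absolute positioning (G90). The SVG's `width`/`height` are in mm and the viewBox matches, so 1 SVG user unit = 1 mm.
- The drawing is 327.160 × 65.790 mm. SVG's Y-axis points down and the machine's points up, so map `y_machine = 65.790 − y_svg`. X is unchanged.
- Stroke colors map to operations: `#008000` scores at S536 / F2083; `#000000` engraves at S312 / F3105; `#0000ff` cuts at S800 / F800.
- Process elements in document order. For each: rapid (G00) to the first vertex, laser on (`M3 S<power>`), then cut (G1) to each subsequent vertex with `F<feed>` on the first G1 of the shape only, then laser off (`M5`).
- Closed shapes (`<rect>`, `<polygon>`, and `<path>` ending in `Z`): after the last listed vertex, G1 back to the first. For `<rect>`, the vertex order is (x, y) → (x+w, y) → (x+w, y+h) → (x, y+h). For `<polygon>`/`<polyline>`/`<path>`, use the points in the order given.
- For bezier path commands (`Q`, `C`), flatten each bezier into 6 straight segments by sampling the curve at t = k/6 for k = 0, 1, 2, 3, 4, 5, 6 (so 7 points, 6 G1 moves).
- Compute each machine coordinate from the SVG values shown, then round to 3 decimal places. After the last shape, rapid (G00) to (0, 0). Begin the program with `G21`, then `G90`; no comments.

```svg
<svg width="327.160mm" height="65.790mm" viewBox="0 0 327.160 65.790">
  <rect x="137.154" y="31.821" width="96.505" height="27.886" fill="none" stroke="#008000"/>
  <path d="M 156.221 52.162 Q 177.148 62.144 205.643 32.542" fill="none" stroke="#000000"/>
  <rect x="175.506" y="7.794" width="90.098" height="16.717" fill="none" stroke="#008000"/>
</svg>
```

viewBox `0 0 327.160 65.790` with mm width/height → 1 unit = 1 mm. Flip: y_m = 65.790 − y_svg.

**Shape 1** — `<rect>` rectangle, stroke `#008000` → score (S536, F2083). Machine vertices: (137.154,33.969) → (233.659,33.969) → (233.659,6.083) → (137.154,6.083) → (137.154,33.969). Closed: final G1 returns to the first vertex.

**Shape 2** — `<path>` quadratic bezier, stroke `#000000` → engrave (S312, F3105). Control points (SVG): P0=(156.221,52.162), P1=(177.148,62.144), P2=(205.643,32.542); sampled at t=k/6. Machine vertices: (156.221,13.628) → (163.407,11.400) → (171.013,11.372) → (179.040,13.542) → (187.487,17.912) → (196.355,24.480) → (205.643,33.248). Open path.

**Shape 3** — `<rect>` rectangle, stroke `#008000` → score (S536, F2083). Machine vertices: (175.506,57.996) → (265.604,57.996) → (265.604,41.279) → (175.506,41.279) → (175.506,57.996). Closed: final G1 returns to the first vertex.

G21
G90
G00 X137.154 Y33.969
M3 S536
G1 X233.659 Y33.969 F2083
G1 X233.659 Y6.083
G1 X137.154 Y6.083
G1 X137.154 Y33.969
M5
G00 X156.221 Y13.628
M3 S312
G1 X163.407 Y11.400 F3105
G1 X171.013 Y11.372
G1 X179.040 Y13.542
G1 X187.487 Y17.912
G1 X196.355 Y24.480
G1 X205.643 Y33.248
M5
G00 X175.506 Y57.996
M3 S536
G1 X265.604 Y57.996 F2083
G1 X265.604 Y41.279
G1 X175.506 Y41.279
G1 X175.506 Y57.996
M5
G00 X0.000 Y0.000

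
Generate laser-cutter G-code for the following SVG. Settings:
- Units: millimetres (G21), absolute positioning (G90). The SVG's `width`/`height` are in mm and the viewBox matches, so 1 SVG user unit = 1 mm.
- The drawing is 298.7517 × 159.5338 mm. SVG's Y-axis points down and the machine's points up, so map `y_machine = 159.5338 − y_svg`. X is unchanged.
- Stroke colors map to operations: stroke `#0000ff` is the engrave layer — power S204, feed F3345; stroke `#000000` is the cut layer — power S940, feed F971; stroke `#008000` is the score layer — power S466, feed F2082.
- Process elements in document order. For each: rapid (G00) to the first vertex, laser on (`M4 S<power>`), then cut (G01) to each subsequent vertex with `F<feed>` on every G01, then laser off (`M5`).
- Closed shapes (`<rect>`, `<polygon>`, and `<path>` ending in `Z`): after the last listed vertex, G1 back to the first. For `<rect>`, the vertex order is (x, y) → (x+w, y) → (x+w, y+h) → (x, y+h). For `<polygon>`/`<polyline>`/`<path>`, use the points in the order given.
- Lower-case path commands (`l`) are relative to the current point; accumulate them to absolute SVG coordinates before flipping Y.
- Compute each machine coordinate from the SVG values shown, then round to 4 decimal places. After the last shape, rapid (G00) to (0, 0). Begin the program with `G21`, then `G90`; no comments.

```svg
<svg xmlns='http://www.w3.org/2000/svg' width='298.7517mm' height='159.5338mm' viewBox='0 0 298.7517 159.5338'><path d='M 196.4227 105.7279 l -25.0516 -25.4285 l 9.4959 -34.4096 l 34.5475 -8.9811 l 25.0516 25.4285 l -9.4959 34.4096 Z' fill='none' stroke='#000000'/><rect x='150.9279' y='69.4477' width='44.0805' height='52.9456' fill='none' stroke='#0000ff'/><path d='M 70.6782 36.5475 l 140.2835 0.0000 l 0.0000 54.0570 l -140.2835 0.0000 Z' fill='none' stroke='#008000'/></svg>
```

viewBox `0 0 298.7517 159.5338` with mm width/height → 1 unit = 1 mm. Flip: y_m = 159.5338 − y_svg.

**Shape 1** — `<path>` regular polygon, stroke `#000000` → cut (S940, F971). Machine vertices: (196.4227,53.8059) → (171.3711,79.2344) → (180.8670,113.6440) → (215.4145,122.6251) → (240.4661,97.1966) → (230.9702,62.7870) → (196.4227,53.8059). Closed: final G1 returns to the first vertex.

**Shape 2** — `<rect>` rectangle, stroke `#0000ff` → engrave (S204, F3345). Machine vertices: (150.9279,90.0861) → (195.0084,90.0861) → (195.0084,37.1405) → (150.9279,37.1405) → (150.9279,90.0861). Closed: final G1 returns to the first vertex.

**Shape 3** — `<path>` rectangle, stroke `#008000` → score (S466, F2082). Machine vertices: (70.6782,122.9863) → (210.9617,122.9863) → (210.9617,68.9293) → (70.6782,68.9293) → (70.6782,122.9863). Closed: final G1 returns to the first vertex.

G21
G90
G00 X196.4227 Y53.8059
M4 S940
G01 X171.3711 Y79.2344 F971
G01 X180.8670 Y113.6440 F971
G01 X215.4145 Y122.6251 F971
G01 X240.4661 Y97.1966 F971
G01 X230.9702 Y62.7870 F971
G01 X196.4227 Y53.8059 F971
M5
G00 X150.9279 Y90.0861
M4 S204
G01 X195.0084 Y90.0861 F3345
G01 X195.0084 Y37.1405 F3345
G01 X150.9279 Y37.1405 F3345
G01 X150.9279 Y90.0861 F3345
M5
G00 X70.6782 Y122.9863
M4 S466
G01 X210.9617 Y122.9863 F2082
G01 X210.9617 Y68.9293 F2082
G01 X70.6782 Y68.9293 F2082
G01 X70.6782 Y122.9863 F2082
M5
G00 X0.0000 Y0.0000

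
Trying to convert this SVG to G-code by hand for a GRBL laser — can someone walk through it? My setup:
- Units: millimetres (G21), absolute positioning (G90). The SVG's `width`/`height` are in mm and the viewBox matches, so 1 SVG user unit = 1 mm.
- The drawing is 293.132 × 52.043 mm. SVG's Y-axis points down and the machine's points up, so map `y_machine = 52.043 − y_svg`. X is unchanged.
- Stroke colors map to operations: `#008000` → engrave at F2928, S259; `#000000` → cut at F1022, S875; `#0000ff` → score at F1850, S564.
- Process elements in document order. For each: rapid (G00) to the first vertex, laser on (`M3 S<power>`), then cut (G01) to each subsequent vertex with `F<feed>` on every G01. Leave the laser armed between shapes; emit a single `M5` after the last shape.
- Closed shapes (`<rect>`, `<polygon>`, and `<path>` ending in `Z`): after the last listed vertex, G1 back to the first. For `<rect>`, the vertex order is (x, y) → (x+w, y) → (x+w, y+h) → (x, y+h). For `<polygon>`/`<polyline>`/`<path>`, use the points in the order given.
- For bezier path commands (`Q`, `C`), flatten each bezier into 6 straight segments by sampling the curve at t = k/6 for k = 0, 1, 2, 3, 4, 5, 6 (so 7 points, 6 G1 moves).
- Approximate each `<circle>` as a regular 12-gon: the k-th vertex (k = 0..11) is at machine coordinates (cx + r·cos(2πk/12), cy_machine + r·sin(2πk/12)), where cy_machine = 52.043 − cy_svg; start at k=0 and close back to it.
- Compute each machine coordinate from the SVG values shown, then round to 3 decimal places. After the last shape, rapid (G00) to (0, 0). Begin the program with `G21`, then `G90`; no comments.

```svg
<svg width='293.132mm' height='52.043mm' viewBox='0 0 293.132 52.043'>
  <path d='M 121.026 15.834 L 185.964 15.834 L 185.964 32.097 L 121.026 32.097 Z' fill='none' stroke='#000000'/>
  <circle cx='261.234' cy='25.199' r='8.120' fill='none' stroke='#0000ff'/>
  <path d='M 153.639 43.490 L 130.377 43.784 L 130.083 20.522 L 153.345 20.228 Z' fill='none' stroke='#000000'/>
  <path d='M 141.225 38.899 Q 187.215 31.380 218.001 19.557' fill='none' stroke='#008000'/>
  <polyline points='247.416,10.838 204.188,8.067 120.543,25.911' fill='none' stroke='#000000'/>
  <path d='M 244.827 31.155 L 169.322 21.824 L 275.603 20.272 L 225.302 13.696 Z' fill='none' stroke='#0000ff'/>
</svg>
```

Since the viewBox matches the mm dimensions, user units are millimetres directly. The only transform is the Y-flip y_m = 52.043 − y_svg.

Shape 1 is a rectangle drawn with `<path>`. Its stroke #000000 means cut at S875, F1022. After flipping Y the toolpath is (121.026,36.209) → (185.964,36.209) → (185.964,19.946) → (121.026,19.946) → (121.026,36.209), returning to the start.

Shape 2 is a circle drawn with `<circle>`. Its stroke #0000ff means score at S564, F1850. After flipping Y the toolpath is (269.354,26.844) → (268.266,30.904) → (265.294,33.876) → (261.234,34.964) → (257.174,33.876) → (254.202,30.904) → (253.114,26.844) → (254.202,22.784) → (257.174,19.812) → (261.234,18.724) → (265.294,19.812) → (268.266,22.784) → (269.354,26.844), returning to the start.

Shape 3 is a regular polygon drawn with `<path>`. Its stroke #000000 means cut at S875, F1022. After flipping Y the toolpath is (153.639,8.553) → (130.377,8.259) → (130.083,31.521) → (153.345,31.815) → (153.639,8.553), returning to the start.

Shape 4 is a quadratic bezier drawn with `<path>`. Its stroke #008000 means engrave at S259, F2928. After flipping Y the toolpath is (141.225,13.144) → (156.133,15.770) → (170.196,18.635) → (183.414,21.739) → (195.788,25.082) → (207.317,28.665) → (218.001,32.486).

Shape 5 is a open polyline drawn with `<polyline>`. Its stroke #000000 means cut at S875, F1022. After flipping Y the toolpath is (247.416,41.205) → (204.188,43.976) → (120.543,26.132).

Shape 6 is a closed polygon drawn with `<path>`. Its stroke #0000ff means score at S564, F1850. After flipping Y the toolpath is (244.827,20.888) → (169.322,30.219) → (275.603,31.771) → (225.302,38.347) → (244.827,20.888), returning to the start.

G21
G90
G00 X121.026 Y36.209
M3 S875
G01 X185.964 Y36.209 F1022
G01 X185.964 Y19.946 F1022
G01 X121.026 Y19.946 F1022
G01 X121.026 Y36.209 F1022
G00 X269.354 Y26.844
M3 S564
G01 X268.266 Y30.904 F1850
G01 X265.294 Y33.876 F1850
G01 X261.234 Y34.964 F1850
G01 X257.174 Y33.876 F1850
G01 X254.202 Y30.904 F1850
G01 X253.114 Y26.844 F1850
G01 X254.202 Y22.784 F1850
G01 X257.174 Y19.812 F1850
G01 X261.234 Y18.724 F1850
G01 X265.294 Y19.812 F1850
G01 X268.266 Y22.784 F1850
G01 X269.354 Y26.844 F1850
G00 X153.639 Y8.553
M3 S875
G01 X130.377 Y8.259 F1022
G01 X130.083 Y31.521 F1022
G01 X153.345 Y31.815 F1022
G01 X153.639 Y8.553 F1022
G00 X141.225 Y13.144
M3 S259
G01 X156.133 Y15.770 F2928
G01 X170.196 Y18.635 F2928
G01 X183.414 Y21.739 F2928
G01 X195.788 Y25.082 F2928
G01 X207.317 Y28.665 F2928
G01 X218.001 Y32.486 F2928
G00 X247.416 Y41.205
M3 S875
G01 X204.188 Y43.976 F1022
G01 X120.543 Y26.132 F1022
G00 X244.827 Y20.888
M3 S564
G01 X169.322 Y30.219 F1850
G01 X275.603 Y31.771 F1850
G01 X225.302 Y38.347 F1850
G01 X244.827 Y20.888 F1850
M5
G00 X0.000 Y0.000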